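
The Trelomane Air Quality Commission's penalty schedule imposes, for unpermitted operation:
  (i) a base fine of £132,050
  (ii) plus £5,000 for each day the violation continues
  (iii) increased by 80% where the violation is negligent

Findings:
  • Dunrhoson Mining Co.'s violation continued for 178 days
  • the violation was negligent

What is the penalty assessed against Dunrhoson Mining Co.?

£1,839,690

Per-day component: 178 × £5,000 = £890,000
Base plus per-day: £132,050 + £890,000 = £1,022,050
Enhancement: 80% of £1,022,050 = £817,640
Enhanced fine: £1,022,050 + £817,640 = £1,839,690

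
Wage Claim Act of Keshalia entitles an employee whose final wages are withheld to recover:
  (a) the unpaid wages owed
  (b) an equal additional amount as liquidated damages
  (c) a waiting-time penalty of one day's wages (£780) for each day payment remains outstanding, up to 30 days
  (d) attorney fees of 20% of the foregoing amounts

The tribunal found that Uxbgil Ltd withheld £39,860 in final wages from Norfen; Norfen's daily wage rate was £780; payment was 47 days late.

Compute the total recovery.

£123,744

Liquidated damages (equal amount): £39,860
Penalty days: min(47, 30) = 30
Waiting-time penalty: 30 × £780 = £23,400
Subtotal: £39,860 + £39,860 + £23,400 = £103,120
Attorney fees: 20% of £103,120 = £20,624
Total award: £103,120 + £20,624 = £123,744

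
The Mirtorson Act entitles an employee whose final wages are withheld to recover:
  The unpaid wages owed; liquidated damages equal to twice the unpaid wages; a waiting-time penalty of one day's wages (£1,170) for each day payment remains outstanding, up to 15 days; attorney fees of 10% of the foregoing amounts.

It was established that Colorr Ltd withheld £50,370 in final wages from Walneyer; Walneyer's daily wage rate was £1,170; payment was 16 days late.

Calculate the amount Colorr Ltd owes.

Doubled: 2 × £50,370 = £100,740
Penalty days: min(16, 15) = 15
Waiting-time penalty: 15 × £1,170 = £17,550
Subtotal: £50,370 + £100,740 + £17,550 = £168,660
Attorney fees: 10% of £168,660 = £16,866
Total award: £168,660 + £16,866 = £185,526

£185,526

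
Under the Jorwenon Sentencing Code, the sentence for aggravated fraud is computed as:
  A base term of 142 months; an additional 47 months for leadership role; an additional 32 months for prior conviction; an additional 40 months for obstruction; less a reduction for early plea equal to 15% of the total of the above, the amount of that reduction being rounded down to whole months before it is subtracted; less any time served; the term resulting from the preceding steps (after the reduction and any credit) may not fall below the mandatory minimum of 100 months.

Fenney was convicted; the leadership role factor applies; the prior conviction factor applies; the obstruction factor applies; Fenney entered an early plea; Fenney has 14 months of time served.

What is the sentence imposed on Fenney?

208 months

Leadership role enhancement: +47 months
Prior conviction enhancement: +32 months
Obstruction enhancement: +40 months
Adjusted term: 142 months + 47 months + 32 months + 40 months = 261 months
Early plea reduction: 15% of 261 months = 39 months (rounded down)
After reduction: 261 − 39 = 222 months
Less time served: 222 months − 14 months = 208 months
Minimum 100 months: 208 months meets the minimum, no increase.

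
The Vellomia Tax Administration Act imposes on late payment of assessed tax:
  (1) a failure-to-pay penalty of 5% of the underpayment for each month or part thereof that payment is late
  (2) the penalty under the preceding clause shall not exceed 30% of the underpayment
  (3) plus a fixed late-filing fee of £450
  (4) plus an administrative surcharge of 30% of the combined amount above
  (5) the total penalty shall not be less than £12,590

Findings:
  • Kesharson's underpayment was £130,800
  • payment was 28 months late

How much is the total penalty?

Accrued rate: 5% × 28 = 140%, capped at 30% → 30%
Failure-to-pay penalty: 30% of £130,800 = £39,240
Penalty before surcharge: £39,240 + £450 = £39,690
Administrative surcharge: 30% of £39,690 = £11,907
Total penalty: £39,690 + £11,907 = £51,597
Minimum £12,590: £51,597 meets the minimum, no increase.

£51,597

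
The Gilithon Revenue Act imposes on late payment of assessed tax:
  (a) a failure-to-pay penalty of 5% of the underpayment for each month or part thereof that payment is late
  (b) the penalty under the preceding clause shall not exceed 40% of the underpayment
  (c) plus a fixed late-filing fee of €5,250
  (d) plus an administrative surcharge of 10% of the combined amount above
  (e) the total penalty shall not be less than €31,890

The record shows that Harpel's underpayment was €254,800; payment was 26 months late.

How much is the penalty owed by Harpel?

€117,887

Accrued rate: 5% × 26 = 130%, capped at 40% → 40%
Failure-to-pay penalty: 40% of €254,800 = €101,920
Penalty before surcharge: €101,920 + €5,250 = €107,170
Administrative surcharge: 10% of €107,170 = €10,717
Total penalty: €107,170 + €10,717 = €117,887
Minimum €31,890: €117,887 meets the minimum, no increase.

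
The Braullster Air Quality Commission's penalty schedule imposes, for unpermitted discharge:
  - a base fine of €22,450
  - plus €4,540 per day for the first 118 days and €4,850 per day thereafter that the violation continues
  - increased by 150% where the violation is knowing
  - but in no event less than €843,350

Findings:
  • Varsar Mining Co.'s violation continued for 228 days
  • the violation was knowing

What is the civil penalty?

Civil penalty: €2,729,175

First 118 days: 118 × €4,540 = €535,720
Remaining days: (228 − 118) × €4,850 = €533,500
Per-day component: €535,720 + €533,500 = €1,069,220
Base plus per-day: €22,450 + €1,069,220 = €1,091,670
Enhancement: 150% of €1,091,670 = €1,637,505
Enhanced fine: €1,091,670 + €1,637,505 = €2,729,175
Minimum €843,350: €2,729,175 meets the minimum, no increase.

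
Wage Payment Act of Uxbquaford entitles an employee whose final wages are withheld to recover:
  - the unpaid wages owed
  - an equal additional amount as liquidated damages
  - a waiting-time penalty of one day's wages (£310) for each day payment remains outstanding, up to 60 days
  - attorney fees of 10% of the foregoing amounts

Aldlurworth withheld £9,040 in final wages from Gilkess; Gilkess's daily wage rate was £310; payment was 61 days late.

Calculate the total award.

£40,348

Liquidated damages (equal amount): £9,040
Penalty days: min(61, 60) = 60
Waiting-time penalty: 60 × £310 = £18,600
Subtotal: £9,040 + £9,040 + £18,600 = £36,680
Attorney fees: 10% of £36,680 = £3,668
Total award: £36,680 + £3,668 = £40,348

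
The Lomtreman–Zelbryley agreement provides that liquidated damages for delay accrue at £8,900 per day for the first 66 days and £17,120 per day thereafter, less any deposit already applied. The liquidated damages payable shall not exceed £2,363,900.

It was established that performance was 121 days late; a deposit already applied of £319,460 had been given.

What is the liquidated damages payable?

First 66 days: 66 × £8,900 = £587,400
Remaining days: (121 − 66) × £17,120 = £941,600
Accrued per-day damages: £587,400 + £941,600 = £1,529,000
Less deposit already applied: £1,529,000 − £319,460 = £1,209,540
Cap at £2,363,900: £1,209,540 is within the cap, no reduction.

£1,209,540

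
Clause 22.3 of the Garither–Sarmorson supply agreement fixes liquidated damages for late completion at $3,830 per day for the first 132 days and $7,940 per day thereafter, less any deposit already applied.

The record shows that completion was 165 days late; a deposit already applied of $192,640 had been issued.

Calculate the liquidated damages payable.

First 132 days: 132 × $3,830 = $505,560
Remaining days: (165 − 132) × $7,940 = $262,020
Accrued per-day damages: $505,560 + $262,020 = $767,580
Less deposit already applied: $767,580 − $192,640 = $574,940

$574,940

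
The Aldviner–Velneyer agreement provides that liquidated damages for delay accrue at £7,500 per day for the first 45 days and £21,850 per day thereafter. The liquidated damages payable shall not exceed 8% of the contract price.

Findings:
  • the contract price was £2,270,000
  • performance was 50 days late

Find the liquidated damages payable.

First 45 days: 45 × £7,500 = £337,500
Remaining days: (50 − 45) × £21,850 = £109,250
Accrued per-day damages: £337,500 + £109,250 = £446,750
Cap: 8% of £2,270,000 = £181,600
Cap at £181,600: £446,750 exceeds the cap → £181,600

£181,600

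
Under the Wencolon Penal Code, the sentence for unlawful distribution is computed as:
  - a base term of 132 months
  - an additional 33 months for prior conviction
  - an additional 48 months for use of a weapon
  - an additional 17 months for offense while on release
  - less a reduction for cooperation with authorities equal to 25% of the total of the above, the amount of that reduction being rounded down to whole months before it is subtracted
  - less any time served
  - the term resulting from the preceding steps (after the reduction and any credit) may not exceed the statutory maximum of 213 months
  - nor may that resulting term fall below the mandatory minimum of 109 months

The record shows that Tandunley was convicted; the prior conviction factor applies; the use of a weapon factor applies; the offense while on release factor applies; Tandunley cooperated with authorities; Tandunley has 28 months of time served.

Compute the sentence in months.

Prior conviction enhancement: +33 months
Use of a weapon enhancement: +48 months
Offense while on release enhancement: +17 months
Adjusted term: 132 months + 33 months + 48 months + 17 months = 230 months
Cooperation with authorities reduction: 25% of 230 months = 57 months (rounded down)
After reduction: 230 − 57 = 173 months
Less time served: 173 months − 28 months = 145 months
Cap at 213 months: 145 months is within the cap, no reduction.
Minimum 109 months: 145 months meets the minimum, no increase.

145 months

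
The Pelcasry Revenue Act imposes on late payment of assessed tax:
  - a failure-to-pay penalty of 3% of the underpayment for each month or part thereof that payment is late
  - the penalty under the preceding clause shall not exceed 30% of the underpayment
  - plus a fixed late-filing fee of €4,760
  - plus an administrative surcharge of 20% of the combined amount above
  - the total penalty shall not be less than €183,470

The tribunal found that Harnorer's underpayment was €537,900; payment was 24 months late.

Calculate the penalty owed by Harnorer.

Penalty: €199,356

Accrued rate: 3% × 24 = 72%, capped at 30% → 30%
Failure-to-pay penalty: 30% of €537,900 = €161,370
Penalty before surcharge: €161,370 + €4,760 = €166,130
Administrative surcharge: 20% of €166,130 = €33,226
Total penalty: €166,130 + €33,226 = €199,356
Minimum €183,470: €199,356 meets the minimum, no increase.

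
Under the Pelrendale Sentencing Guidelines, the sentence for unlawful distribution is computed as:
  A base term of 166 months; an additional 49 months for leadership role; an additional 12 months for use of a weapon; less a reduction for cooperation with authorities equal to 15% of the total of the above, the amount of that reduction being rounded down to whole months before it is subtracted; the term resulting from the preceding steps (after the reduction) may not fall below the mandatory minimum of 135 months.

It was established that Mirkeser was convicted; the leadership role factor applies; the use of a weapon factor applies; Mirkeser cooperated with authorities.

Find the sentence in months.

Leadership role enhancement: +49 months
Use of a weapon enhancement: +12 months
Adjusted term: 166 months + 49 months + 12 months = 227 months
Cooperation with authorities reduction: 15% of 227 months = 34 months (rounded down)
After reduction: 227 − 34 = 193 months
Minimum 135 months: 193 months meets the minimum, no increase.

193 months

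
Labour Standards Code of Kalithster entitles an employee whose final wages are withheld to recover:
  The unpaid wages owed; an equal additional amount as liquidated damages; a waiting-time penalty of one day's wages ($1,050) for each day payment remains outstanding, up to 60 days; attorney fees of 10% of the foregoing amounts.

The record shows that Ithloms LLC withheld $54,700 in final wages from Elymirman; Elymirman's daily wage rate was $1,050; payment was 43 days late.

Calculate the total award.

Liquidated damages (equal amount): $54,700
Penalty days: min(43, 60) = 43
Waiting-time penalty: 43 × $1,050 = $45,150
Subtotal: $54,700 + $54,700 + $45,150 = $154,550
Attorney fees: 10% of $154,550 = $15,455
Total award: $154,550 + $15,455 = $170,005

$170,005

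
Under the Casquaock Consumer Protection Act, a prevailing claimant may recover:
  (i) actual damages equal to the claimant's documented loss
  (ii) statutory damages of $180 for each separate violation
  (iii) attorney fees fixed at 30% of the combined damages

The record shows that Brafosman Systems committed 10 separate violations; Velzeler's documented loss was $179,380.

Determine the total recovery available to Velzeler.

$235,534

Statutory damages: 10 × $180 = $1,800
Combined damages: $179,380 + $1,800 = $181,180
Attorney fees: 30% of $181,180 = $54,354
Total recovery: $181,180 + $54,354 = $235,534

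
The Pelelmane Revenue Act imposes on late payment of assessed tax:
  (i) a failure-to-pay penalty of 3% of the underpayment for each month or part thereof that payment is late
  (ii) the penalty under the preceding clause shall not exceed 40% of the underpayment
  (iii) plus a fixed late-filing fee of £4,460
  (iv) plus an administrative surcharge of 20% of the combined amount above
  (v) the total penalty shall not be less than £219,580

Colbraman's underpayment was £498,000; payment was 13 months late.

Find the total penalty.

£238,416

Accrued rate: 3% × 13 = 39%, capped at 40% → 39%
Failure-to-pay penalty: 39% of £498,000 = £194,220
Penalty before surcharge: £194,220 + £4,460 = £198,680
Administrative surcharge: 20% of £198,680 = £39,736
Total penalty: £198,680 + £39,736 = £238,416
Minimum £219,580: £238,416 meets the minimum, no increase.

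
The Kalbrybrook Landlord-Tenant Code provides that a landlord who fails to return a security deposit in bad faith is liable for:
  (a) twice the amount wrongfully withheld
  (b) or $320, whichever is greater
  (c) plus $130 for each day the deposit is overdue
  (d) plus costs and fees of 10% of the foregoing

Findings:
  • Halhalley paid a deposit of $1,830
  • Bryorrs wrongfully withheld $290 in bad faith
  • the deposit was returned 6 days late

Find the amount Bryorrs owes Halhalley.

Doubled: 2 × $290 = $580
Minimum $320: $580 meets the minimum, no increase.
Late-return penalty: 6 × $130 = $780
Damages plus late penalty: $580 + $780 = $1,360
Costs and fees: 10% of $1,360 = $136
Total recovery: $1,360 + $136 = $1,496

Recovery: $1,496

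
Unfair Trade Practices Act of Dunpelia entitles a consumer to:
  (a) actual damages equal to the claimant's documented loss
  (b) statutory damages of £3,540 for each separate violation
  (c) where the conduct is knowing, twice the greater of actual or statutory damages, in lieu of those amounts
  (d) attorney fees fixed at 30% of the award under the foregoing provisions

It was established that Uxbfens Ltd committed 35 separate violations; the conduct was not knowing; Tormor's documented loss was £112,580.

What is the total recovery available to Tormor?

Total recovery: £307,424

Statutory damages: 35 × £3,540 = £123,900
Conduct not knowing: the in-lieu enhancement does not apply.
Actual plus statutory damages: £112,580 + £123,900 = £236,480
Attorney fees: 30% of £236,480 = £70,944
Total recovery: £236,480 + £70,944 = £307,424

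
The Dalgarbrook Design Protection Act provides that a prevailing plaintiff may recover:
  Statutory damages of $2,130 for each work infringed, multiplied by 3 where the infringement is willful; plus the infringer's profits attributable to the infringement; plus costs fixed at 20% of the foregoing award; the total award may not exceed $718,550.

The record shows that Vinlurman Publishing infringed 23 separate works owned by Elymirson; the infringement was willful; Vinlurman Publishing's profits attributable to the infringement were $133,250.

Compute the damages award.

Statutory damages: 23 × $2,130 = $48,990
Trebled: 3 × $48,990 = $146,970
Combined award: $146,970 + $133,250 = $280,220
Costs: 20% of $280,220 = $56,044
Award plus costs: $280,220 + $56,044 = $336,264
Cap at $718,550: $336,264 is within the cap, no reduction.

$336,264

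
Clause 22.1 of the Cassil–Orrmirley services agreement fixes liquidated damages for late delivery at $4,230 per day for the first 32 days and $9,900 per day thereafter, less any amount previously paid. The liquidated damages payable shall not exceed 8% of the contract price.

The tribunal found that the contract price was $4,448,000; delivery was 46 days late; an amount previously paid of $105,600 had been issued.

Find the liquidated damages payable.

Liquidated damages: $168,360

First 32 days: 32 × $4,230 = $135,360
Remaining days: (46 − 32) × $9,900 = $138,600
Accrued per-day damages: $135,360 + $138,600 = $273,960
Less amount previously paid: $273,960 − $105,600 = $168,360
Cap: 8% of $4,448,000 = $355,840
Cap at $355,840: $168,360 is within the cap, no reduction.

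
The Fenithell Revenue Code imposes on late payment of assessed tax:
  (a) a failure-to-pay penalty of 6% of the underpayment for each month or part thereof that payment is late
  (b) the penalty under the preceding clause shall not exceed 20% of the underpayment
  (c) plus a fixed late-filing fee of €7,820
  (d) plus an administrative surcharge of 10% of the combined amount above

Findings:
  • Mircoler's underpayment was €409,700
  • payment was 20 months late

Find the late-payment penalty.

€98,736

Accrued rate: 6% × 20 = 120%, capped at 20% → 20%
Failure-to-pay penalty: 20% of €409,700 = €81,940
Penalty before surcharge: €81,940 + €7,820 = €89,760
Administrative surcharge: 10% of €89,760 = €8,976
Total penalty: €89,760 + €8,976 = €98,736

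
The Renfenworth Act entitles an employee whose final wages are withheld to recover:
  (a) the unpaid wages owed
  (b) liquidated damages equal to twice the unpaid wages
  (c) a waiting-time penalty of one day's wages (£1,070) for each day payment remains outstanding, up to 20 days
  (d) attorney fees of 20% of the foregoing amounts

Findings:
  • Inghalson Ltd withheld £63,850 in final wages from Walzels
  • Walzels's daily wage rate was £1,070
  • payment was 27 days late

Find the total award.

Doubled: 2 × £63,850 = £127,700
Penalty days: min(27, 20) = 20
Waiting-time penalty: 20 × £1,070 = £21,400
Subtotal: £63,850 + £127,700 + £21,400 = £212,950
Attorney fees: 20% of £212,950 = £42,590
Total award: £212,950 + £42,590 = £255,540

£255,540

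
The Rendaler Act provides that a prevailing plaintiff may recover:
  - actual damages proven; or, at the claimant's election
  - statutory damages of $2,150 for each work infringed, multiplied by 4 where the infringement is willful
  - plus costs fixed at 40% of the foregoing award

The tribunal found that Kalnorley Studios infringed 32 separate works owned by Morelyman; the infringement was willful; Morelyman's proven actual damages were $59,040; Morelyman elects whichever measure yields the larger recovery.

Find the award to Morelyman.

Statutory damages: 32 × $2,150 = $68,800
Multiplied by 4: 4 × $68,800 = $275,200
Greater of actual damages ($59,040) or enhanced statutory damages ($275,200): $275,200
Costs: 40% of $275,200 = $110,080
Award plus costs: $275,200 + $110,080 = $385,280

$385,280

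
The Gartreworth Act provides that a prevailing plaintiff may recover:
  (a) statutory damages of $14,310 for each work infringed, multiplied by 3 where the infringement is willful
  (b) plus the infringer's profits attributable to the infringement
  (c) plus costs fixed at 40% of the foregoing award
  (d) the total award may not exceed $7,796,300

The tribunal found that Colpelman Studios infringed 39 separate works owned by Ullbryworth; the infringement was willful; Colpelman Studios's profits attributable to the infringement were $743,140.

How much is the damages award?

Statutory damages: 39 × $14,310 = $558,090
Trebled: 3 × $558,090 = $1,674,270
Combined award: $1,674,270 + $743,140 = $2,417,410
Costs: 40% of $2,417,410 = $966,964
Award plus costs: $2,417,410 + $966,964 = $3,384,374
Cap at $7,796,300: $3,384,374 is within the cap, no reduction.

$3,384,374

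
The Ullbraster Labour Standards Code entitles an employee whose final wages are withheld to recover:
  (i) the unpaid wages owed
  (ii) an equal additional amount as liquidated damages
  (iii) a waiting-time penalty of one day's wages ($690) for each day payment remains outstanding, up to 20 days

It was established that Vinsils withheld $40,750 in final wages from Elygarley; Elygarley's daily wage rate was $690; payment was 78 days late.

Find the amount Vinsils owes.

Liquidated damages (equal amount): $40,750
Penalty days: min(78, 20) = 20
Waiting-time penalty: 20 × $690 = $13,800
Total award: $40,750 + $40,750 + $13,800 = $95,300

Total award: $95,300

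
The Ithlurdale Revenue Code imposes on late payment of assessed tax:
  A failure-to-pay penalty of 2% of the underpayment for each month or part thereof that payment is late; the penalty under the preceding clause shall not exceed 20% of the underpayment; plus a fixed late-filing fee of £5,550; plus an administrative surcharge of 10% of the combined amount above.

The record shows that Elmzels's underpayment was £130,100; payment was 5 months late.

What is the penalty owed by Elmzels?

£20,416

Accrued rate: 2% × 5 = 10%, capped at 20% → 10%
Failure-to-pay penalty: 10% of £130,100 = £13,010
Penalty before surcharge: £13,010 + £5,550 = £18,560
Administrative surcharge: 10% of £18,560 = £1,856
Total penalty: £18,560 + £1,856 = £20,416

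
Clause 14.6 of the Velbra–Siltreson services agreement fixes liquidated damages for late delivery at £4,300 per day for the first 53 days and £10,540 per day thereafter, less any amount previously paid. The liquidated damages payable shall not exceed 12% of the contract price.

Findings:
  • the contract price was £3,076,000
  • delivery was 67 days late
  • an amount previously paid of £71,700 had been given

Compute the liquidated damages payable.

First 53 days: 53 × £4,300 = £227,900
Remaining days: (67 − 53) × £10,540 = £147,560
Accrued per-day damages: £227,900 + £147,560 = £375,460
Less amount previously paid: £375,460 − £71,700 = £303,760
Cap: 12% of £3,076,000 = £369,120
Cap at £369,120: £303,760 is within the cap, no reduction.

£303,760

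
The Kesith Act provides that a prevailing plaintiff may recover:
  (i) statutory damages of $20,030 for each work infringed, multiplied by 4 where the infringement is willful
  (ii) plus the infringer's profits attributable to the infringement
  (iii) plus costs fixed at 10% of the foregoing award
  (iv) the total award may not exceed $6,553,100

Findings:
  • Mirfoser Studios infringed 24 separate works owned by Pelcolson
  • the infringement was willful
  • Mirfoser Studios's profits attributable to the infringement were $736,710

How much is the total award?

$2,925,549

Statutory damages: 24 × $20,030 = $480,720
Multiplied by 4: 4 × $480,720 = $1,922,880
Combined award: $1,922,880 + $736,710 = $2,659,590
Costs: 10% of $2,659,590 = $265,959
Award plus costs: $2,659,590 + $265,959 = $2,925,549
Cap at $6,553,100: $2,925,549 is within the cap, no reduction.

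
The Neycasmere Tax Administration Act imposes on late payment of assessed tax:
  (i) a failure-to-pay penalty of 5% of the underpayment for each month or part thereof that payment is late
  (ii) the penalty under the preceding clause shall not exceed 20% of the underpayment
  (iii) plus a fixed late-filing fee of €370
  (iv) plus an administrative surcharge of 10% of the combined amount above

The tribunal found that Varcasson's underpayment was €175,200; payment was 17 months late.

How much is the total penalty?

€38,951

Accrued rate: 5% × 17 = 85%, capped at 20% → 20%
Failure-to-pay penalty: 20% of €175,200 = €35,040
Penalty before surcharge: €35,040 + €370 = €35,410
Administrative surcharge: 10% of €35,410 = €3,541
Total penalty: €35,410 + €3,541 = €38,951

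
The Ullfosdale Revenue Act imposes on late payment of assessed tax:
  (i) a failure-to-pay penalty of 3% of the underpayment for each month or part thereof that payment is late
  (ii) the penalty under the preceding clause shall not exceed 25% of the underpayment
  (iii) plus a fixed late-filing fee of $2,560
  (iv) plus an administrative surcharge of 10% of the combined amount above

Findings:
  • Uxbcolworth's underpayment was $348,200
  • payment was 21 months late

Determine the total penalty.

$98,571

Accrued rate: 3% × 21 = 63%, capped at 25% → 25%
Failure-to-pay penalty: 25% of $348,200 = $87,050
Penalty before surcharge: $87,050 + $2,560 = $89,610
Administrative surcharge: 10% of $89,610 = $8,961
Total penalty: $89,610 + $8,961 = $98,571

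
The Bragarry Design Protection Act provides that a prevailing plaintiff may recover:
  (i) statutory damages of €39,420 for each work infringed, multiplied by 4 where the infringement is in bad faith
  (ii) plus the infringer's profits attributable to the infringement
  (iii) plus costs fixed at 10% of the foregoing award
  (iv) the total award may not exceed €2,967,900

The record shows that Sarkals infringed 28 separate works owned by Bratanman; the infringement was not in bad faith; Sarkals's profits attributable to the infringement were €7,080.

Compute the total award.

Statutory damages: 28 × €39,420 = €1,103,760
Infringement not in bad faith: no ×4 enhancement.
Combined award: €1,103,760 + €7,080 = €1,110,840
Costs: 10% of €1,110,840 = €111,084
Award plus costs: €1,110,840 + €111,084 = €1,221,924
Cap at €2,967,900: €1,221,924 is within the cap, no reduction.

€1,221,924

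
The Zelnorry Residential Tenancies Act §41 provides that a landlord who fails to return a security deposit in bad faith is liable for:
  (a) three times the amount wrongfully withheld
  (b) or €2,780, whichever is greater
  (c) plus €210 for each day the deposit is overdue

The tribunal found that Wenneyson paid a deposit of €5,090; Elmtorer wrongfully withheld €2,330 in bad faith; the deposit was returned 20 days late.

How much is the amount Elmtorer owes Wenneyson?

Trebled: 3 × €2,330 = €6,990
Minimum €2,780: €6,990 meets the minimum, no increase.
Late-return penalty: 20 × €210 = €4,200
Damages plus late penalty: €6,990 + €4,200 = €11,190

€11,190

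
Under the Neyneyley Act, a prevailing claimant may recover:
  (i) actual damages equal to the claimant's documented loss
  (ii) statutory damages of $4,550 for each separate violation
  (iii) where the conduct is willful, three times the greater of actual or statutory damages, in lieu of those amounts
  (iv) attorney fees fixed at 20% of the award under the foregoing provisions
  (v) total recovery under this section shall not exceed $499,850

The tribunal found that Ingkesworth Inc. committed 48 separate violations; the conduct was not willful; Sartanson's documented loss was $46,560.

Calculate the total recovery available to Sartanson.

$317,952

Statutory damages: 48 × $4,550 = $218,400
Conduct not willful: the in-lieu enhancement does not apply.
Actual plus statutory damages: $46,560 + $218,400 = $264,960
Attorney fees: 20% of $264,960 = $52,992
Total before cap: $264,960 + $52,992 = $317,952
Cap at $499,850: $317,952 is within the cap, no reduction.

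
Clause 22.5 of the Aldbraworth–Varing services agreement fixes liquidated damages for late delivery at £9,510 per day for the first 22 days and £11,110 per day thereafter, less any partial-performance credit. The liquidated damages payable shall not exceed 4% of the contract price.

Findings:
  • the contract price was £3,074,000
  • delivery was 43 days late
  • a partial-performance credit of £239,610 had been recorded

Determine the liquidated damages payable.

First 22 days: 22 × £9,510 = £209,220
Remaining days: (43 − 22) × £11,110 = £233,310
Accrued per-day damages: £209,220 + £233,310 = £442,530
Less partial-performance credit: £442,530 − £239,610 = £202,920
Cap: 4% of £3,074,000 = £122,960
Cap at £122,960: £202,920 exceeds the cap → £122,960

£122,960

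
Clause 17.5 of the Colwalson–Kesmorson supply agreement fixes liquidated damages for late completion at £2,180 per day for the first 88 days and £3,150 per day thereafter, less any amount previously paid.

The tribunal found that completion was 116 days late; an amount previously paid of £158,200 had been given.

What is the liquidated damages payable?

£121,840

First 88 days: 88 × £2,180 = £191,840
Remaining days: (116 − 88) × £3,150 = £88,200
Accrued per-day damages: £191,840 + £88,200 = £280,040
Less amount previously paid: £280,040 − £158,200 = £121,840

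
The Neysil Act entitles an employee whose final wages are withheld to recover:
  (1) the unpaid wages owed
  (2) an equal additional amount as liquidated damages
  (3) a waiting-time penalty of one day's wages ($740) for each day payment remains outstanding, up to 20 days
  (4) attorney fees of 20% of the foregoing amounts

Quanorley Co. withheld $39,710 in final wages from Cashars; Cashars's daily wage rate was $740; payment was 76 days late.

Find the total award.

$113,064

Liquidated damages (equal amount): $39,710
Penalty days: min(76, 20) = 20
Waiting-time penalty: 20 × $740 = $14,800
Subtotal: $39,710 + $39,710 + $14,800 = $94,220
Attorney fees: 20% of $94,220 = $18,844
Total award: $94,220 + $18,844 = $113,064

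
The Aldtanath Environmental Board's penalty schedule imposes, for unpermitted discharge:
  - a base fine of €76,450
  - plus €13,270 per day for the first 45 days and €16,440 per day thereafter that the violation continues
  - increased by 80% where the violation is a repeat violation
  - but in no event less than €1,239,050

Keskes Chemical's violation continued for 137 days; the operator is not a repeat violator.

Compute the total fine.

First 45 days: 45 × €13,270 = €597,150
Remaining days: (137 − 45) × €16,440 = €1,512,480
Per-day component: €597,150 + €1,512,480 = €2,109,630
Base plus per-day: €76,450 + €2,109,630 = €2,186,080
The operator is not a repeat violator: no 80% increase.
Minimum €1,239,050: €2,186,080 meets the minimum, no increase.

€2,186,080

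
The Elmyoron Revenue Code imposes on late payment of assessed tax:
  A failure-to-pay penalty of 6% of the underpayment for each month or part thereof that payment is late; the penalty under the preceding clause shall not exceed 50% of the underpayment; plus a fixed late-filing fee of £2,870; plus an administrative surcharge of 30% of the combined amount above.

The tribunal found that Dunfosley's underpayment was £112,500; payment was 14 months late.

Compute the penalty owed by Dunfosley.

Accrued rate: 6% × 14 = 84%, capped at 50% → 50%
Failure-to-pay penalty: 50% of £112,500 = £56,250
Penalty before surcharge: £56,250 + £2,870 = £59,120
Administrative surcharge: 30% of £59,120 = £17,736
Total penalty: £59,120 + £17,736 = £76,856

£76,856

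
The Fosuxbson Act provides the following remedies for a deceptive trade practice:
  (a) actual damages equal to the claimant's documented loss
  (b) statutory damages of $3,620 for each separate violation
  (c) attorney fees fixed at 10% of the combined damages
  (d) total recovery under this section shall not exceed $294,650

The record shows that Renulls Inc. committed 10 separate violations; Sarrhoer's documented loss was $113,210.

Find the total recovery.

$164,351

Statutory damages: 10 × $3,620 = $36,200
Combined damages: $113,210 + $36,200 = $149,410
Attorney fees: 10% of $149,410 = $14,941
Total before cap: $149,410 + $14,941 = $164,351
Cap at $294,650: $164,351 is within the cap, no reduction.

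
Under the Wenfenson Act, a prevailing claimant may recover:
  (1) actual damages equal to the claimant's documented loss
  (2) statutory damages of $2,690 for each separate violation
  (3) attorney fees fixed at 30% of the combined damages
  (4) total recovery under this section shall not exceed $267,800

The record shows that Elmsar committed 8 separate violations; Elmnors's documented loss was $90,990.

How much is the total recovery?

Statutory damages: 8 × $2,690 = $21,520
Combined damages: $90,990 + $21,520 = $112,510
Attorney fees: 30% of $112,510 = $33,753
Total before cap: $112,510 + $33,753 = $146,263
Cap at $267,800: $146,263 is within the cap, no reduction.

$146,263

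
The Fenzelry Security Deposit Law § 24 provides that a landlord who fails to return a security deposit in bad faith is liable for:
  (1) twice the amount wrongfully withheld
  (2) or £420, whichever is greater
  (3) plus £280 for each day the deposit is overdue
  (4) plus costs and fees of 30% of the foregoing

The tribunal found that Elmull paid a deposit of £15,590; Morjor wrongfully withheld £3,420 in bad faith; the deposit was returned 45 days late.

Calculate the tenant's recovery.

Doubled: 2 × £3,420 = £6,840
Minimum £420: £6,840 meets the minimum, no increase.
Late-return penalty: 45 × £280 = £12,600
Damages plus late penalty: £6,840 + £12,600 = £19,440
Costs and fees: 30% of £19,440 = £5,832
Total recovery: £19,440 + £5,832 = £25,272

£25,272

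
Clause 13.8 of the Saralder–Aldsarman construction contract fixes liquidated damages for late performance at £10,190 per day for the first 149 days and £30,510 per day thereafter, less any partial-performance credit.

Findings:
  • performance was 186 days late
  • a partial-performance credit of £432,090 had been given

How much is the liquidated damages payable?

First 149 days: 149 × £10,190 = £1,518,310
Remaining days: (186 − 149) × £30,510 = £1,128,870
Accrued per-day damages: £1,518,310 + £1,128,870 = £2,647,180
Less partial-performance credit: £2,647,180 − £432,090 = £2,215,090

£2,215,090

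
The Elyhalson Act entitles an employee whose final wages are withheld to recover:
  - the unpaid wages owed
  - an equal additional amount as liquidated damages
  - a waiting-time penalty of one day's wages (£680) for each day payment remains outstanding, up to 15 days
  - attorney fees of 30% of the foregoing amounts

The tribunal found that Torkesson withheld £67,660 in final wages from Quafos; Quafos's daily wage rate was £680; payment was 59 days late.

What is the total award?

£189,176

Liquidated damages (equal amount): £67,660
Penalty days: min(59, 15) = 15
Waiting-time penalty: 15 × £680 = £10,200
Subtotal: £67,660 + £67,660 + £10,200 = £145,520
Attorney fees: 30% of £145,520 = £43,656
Total award: £145,520 + £43,656 = £189,176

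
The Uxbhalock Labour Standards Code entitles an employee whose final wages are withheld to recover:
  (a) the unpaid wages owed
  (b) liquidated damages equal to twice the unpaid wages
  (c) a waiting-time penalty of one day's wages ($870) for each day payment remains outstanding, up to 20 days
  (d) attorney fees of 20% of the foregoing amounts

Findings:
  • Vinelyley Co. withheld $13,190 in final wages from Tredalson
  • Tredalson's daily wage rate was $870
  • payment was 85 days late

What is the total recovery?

$68,364

Doubled: 2 × $13,190 = $26,380
Penalty days: min(85, 20) = 20
Waiting-time penalty: 20 × $870 = $17,400
Subtotal: $13,190 + $26,380 + $17,400 = $56,970
Attorney fees: 20% of $56,970 = $11,394
Total award: $56,970 + $11,394 = $68,364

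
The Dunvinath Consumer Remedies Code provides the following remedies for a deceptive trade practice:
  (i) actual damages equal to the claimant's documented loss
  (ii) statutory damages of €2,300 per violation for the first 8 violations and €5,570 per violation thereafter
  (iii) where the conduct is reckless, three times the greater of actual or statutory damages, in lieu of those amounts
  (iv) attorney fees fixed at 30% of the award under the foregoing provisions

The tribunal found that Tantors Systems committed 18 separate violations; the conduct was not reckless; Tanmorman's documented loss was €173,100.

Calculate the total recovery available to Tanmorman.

Total recovery: €321,360

First 8 violations: 8 × €2,300 = €18,400
Remaining violations: (18 − 8) × €5,570 = €55,700
Statutory damages: €18,400 + €55,700 = €74,100
Conduct not reckless: the in-lieu enhancement does not apply.
Actual plus statutory damages: €173,100 + €74,100 = €247,200
Attorney fees: 30% of €247,200 = €74,160
Total recovery: €247,200 + €74,160 = €321,360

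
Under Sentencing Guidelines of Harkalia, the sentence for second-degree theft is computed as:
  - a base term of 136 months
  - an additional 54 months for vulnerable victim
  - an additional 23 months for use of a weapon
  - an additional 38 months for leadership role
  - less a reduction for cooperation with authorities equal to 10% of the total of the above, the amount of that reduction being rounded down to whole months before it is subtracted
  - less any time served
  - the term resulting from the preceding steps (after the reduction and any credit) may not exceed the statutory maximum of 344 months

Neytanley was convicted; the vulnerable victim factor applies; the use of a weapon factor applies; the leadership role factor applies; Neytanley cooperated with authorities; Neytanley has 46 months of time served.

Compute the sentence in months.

Sentence: 180 months

Vulnerable victim enhancement: +54 months
Use of a weapon enhancement: +23 months
Leadership role enhancement: +38 months
Adjusted term: 136 months + 54 months + 23 months + 38 months = 251 months
Cooperation with authorities reduction: 10% of 251 months = 25 months (rounded down)
After reduction: 251 − 25 = 226 months
Less time served: 226 months − 46 months = 180 months
Cap at 344 months: 180 months is within the cap, no reduction.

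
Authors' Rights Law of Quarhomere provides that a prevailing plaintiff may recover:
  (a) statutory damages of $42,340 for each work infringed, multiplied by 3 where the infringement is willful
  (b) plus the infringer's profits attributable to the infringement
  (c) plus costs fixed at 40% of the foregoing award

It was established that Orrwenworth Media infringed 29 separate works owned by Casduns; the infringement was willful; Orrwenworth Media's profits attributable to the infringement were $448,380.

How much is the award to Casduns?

Statutory damages: 29 × $42,340 = $1,227,860
Trebled: 3 × $1,227,860 = $3,683,580
Combined award: $3,683,580 + $448,380 = $4,131,960
Costs: 40% of $4,131,960 = $1,652,784
Award plus costs: $4,131,960 + $1,652,784 = $5,784,744

$5,784,744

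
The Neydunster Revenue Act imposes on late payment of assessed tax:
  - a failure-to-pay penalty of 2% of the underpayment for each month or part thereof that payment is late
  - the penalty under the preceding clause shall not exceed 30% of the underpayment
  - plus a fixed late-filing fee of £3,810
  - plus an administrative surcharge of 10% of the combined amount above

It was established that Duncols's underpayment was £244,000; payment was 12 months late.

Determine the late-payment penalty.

Accrued rate: 2% × 12 = 24%, capped at 30% → 24%
Failure-to-pay penalty: 24% of £244,000 = £58,560
Penalty before surcharge: £58,560 + £3,810 = £62,370
Administrative surcharge: 10% of £62,370 = £6,237
Total penalty: £62,370 + £6,237 = £68,607

£68,607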